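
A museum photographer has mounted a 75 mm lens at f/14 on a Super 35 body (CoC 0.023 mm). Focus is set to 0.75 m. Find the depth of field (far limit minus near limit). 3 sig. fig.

Hyperfocal distance H = f²/(N·c) + f = 75²/(14 × 0.023) + 75 = 5625/0.322 + 75 ≈ 17543.9 mm ≈ 17.54 m.
Near limit Dn = s·(H − f)/(H + s − 2f) = 750 × (17543.9 − 75) / (17543.9 + 750 − 2 × 75) = 750 × 17468.9 / 18143.9 ≈ 722.098 mm.
Far limit Df = s·(H − f)/(H − s) = 750 × (17543.9 − 75) / (17543.9 − 750) = 750 × 17468.9 / 16793.9 ≈ 780.145 mm.
Depth of field = Df − Dn = 780.145 − 722.098 ≈ 58.047 mm.

58.0 mm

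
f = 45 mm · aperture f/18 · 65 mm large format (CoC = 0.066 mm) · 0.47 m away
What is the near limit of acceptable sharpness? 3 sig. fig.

Hyperfocal distance H = f²/(N·c) + f = 45²/(18 × 0.066) + 45 = 2025/1.188 + 45 ≈ 1749.5 mm ≈ 1.750 m.
Near limit Dn = s·(H − f)/(H + s − 2f) = 470 × (1749.5 − 45) / (1749.5 + 470 − 2 × 45) = 470 × 1704.5 / 2129.5 ≈ 376.20 mm.

376 mm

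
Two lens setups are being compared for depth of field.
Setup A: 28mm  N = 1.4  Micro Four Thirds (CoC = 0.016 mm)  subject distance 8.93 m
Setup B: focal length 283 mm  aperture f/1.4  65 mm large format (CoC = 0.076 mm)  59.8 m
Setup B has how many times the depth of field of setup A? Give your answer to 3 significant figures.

1.96

Setup A: H = 28²/(1.4×0.016) + 28 ≈ 35028.0 mm; DoF = Df − Dn = 11976.0 − 7119.3 ≈ 4856.7 mm.
Setup B: H = 283²/(1.4×0.076) + 283 ≈ 752999.2 mm; DoF = Df − Dn = 64934.3 − 55418.1 ≈ 9516.2 mm.
Ratio = 9516.2 / 4856.7 ≈ 1.96.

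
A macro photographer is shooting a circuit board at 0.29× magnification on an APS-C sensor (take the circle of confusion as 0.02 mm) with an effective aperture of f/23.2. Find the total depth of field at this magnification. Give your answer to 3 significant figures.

At magnification m, DoF ≈ 2·N_eff·c/m² = 2 × 23.2 × 0.02 / 0.29² = 0.928 / 0.0841 ≈ 11 mm.

11.0 mm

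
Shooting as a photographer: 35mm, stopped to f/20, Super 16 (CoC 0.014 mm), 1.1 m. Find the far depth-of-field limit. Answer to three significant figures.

1.45 m

Hyperfocal distance H = f²/(N·c) + f = 35²/(20 × 0.014) + 35 = 1225/0.28 + 35 ≈ 4410.0 mm ≈ 4.410 m.
Far limit Df = s·(H − f)/(H − s) = 1100 × (4410.0 − 35) / (4410.0 − 1100) = 1100 × 4375.0 / 3310.0 ≈ 1453.9 mm ≈ 1.45 m.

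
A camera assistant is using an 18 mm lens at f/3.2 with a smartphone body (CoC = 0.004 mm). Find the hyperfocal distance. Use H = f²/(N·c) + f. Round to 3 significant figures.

25.3 m

Hyperfocal distance H = f²/(N·c) + f = 18²/(3.2 × 0.004) + 18 = 324/0.0128 + 18 ≈ 25330.5 mm ≈ 25.3 m.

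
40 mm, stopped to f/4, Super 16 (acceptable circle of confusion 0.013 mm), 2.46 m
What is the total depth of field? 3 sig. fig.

389 mm

Hyperfocal distance H = f²/(N·c) + f = 40²/(4 × 0.013) + 40 = 1600/0.052 + 40 ≈ 30809.2 mm ≈ 30.81 m.
Near limit Dn = s·(H − f)/(H + s − 2f) = 2460 × (30809.2 − 40) / (30809.2 + 2460 − 2 × 40) = 2460 × 30769.2 / 33189.2 ≈ 2280.63 mm.
Far limit Df = s·(H − f)/(H − s) = 2460 × (30809.2 − 40) / (30809.2 − 2460) = 2460 × 30769.2 / 28349.2 ≈ 2670.00 mm.
Depth of field = Df − Dn = 2670.00 − 2280.63 ≈ 389.37 mm.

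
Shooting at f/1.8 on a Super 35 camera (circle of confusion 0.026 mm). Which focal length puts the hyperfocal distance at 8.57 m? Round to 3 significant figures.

20.0 mm

From H = f²/(N·c) + f, with f ≪ H: f ≈ √(H·N·c) = √(8570 × 1.8 × 0.026) = √401.08 ≈ 20.03 mm.
The +f correction barely moves this — solving exactly, f² + N·c·f − N·c·H = 0 ⇒ f = (−N·c + √((N·c)² + 4·N·c·H))/2 = (−0.0468 + √1604.3)/2 ≈ 20.003 mm, so f ≈ 20.0 mm.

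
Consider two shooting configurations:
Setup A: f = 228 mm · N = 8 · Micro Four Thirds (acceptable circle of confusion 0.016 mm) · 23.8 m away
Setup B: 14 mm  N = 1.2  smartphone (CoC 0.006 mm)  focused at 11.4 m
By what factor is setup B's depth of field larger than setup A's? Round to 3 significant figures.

Setup A: H = 228²/(8×0.016) + 228 ≈ 406353.0 mm; DoF = Df − Dn = 25266.5 − 22494.4 ≈ 2772.1 mm.
Setup B: H = 14²/(1.2×0.006) + 14 ≈ 27236.2 mm; DoF = Df − Dn = 19596 − 8038 ≈ 11558 mm.
Ratio = 11558 / 2772.1 ≈ 4.17.

4.17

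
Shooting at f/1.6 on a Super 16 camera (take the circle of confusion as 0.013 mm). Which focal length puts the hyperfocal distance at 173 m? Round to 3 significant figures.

60.0 mm

From H = f²/(N·c) + f, with f ≪ H: f ≈ √(H·N·c) = √(173000 × 1.6 × 0.013) = √3598.4 ≈ 59.99 mm.
The +f correction barely moves this — solving exactly, f² + N·c·f − N·c·H = 0 ⇒ f = (−N·c + √((N·c)² + 4·N·c·H))/2 = (−0.0208 + √14394)/2 ≈ 59.976 mm, so f ≈ 60.0 mm.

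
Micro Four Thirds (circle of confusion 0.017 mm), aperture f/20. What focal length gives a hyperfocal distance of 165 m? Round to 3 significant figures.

237 mm

From H = f²/(N·c) + f, with f ≪ H: f ≈ √(H·N·c) = √(165000 × 20 × 0.017) = √56100 ≈ 236.9 mm.
The +f correction barely moves this — solving exactly, f² + N·c·f − N·c·H = 0 ⇒ f = (−N·c + √((N·c)² + 4·N·c·H))/2 = (−0.34 + √224400)/2 ≈ 236.68 mm, so f ≈ 237 mm.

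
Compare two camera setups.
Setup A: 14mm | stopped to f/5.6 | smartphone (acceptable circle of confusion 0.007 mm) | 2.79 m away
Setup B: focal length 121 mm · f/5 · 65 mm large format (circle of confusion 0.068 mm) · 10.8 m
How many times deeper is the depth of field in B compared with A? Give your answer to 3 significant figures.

1.27

Setup A: H = 14²/(5.6×0.007) + 14 ≈ 5014.0 mm; DoF = Df − Dn = 6272.5 − 1794.0 ≈ 4478.5 mm.
Setup B: H = 121²/(5×0.068) + 121 ≈ 43182.8 mm; DoF = Df − Dn = 14361.6 − 8653.9 ≈ 5707.7 mm.
Ratio = 5707.7 / 4478.5 ≈ 1.27.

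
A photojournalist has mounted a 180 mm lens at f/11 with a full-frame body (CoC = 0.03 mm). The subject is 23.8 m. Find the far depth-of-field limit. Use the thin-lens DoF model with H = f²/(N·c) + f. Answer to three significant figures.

31.3 m

Hyperfocal distance H = f²/(N·c) + f = 180²/(11 × 0.03) + 180 = 32400/0.33 + 180 ≈ 98361.8 mm ≈ 98.36 m.
Far limit Df = s·(H − f)/(H − s) = 23800 × (98361.8 − 180) / (98361.8 − 23800) = 23800 × 98181.8 / 74561.8 ≈ 31339 mm ≈ 31.3 m.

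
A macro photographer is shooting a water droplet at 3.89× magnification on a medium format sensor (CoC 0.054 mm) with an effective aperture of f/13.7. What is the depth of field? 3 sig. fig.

At magnification m, DoF ≈ 2·N_eff·c/m² = 2 × 13.7 × 0.054 / 3.89² = 1.48 / 15.13 ≈ 0.0978 mm.

0.0978 mm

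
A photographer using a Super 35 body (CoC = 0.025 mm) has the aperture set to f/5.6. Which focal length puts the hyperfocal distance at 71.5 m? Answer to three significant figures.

From H = f²/(N·c) + f, with f ≪ H: f ≈ √(H·N·c) = √(71500 × 5.6 × 0.025) = √10010 ≈ 100.0 mm.
The +f correction barely moves this — solving exactly, f² + N·c·f − N·c·H = 0 ⇒ f = (−N·c + √((N·c)² + 4·N·c·H))/2 = (−0.14 + √40040)/2 ≈ 99.980 mm, so f ≈ 100 mm.

100 mm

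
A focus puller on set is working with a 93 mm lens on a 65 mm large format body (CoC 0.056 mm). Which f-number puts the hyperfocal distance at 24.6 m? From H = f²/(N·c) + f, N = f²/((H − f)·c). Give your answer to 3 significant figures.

Rearrange H = f²/(N·c) + f for N: N = f² / ((H − f)·c).
N = 93² / ((24600 − 93) × 0.056) = 8649 / 1372 ≈ 6.30.

f/6.30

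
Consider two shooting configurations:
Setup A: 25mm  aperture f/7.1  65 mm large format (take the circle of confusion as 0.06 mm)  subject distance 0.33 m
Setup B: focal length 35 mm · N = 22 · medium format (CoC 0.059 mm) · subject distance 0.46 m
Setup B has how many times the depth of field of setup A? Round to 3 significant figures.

3.62

Setup A: H = 25²/(7.1×0.06) + 25 ≈ 1492.1 mm; DoF = Df − Dn = 416.61 − 273.20 ≈ 143.41 mm.
Setup B: H = 35²/(22×0.059) + 35 ≈ 978.8 mm; DoF = Df − Dn = 836.86 − 317.17 ≈ 519.69 mm.
Ratio = 519.69 / 143.41 ≈ 3.62.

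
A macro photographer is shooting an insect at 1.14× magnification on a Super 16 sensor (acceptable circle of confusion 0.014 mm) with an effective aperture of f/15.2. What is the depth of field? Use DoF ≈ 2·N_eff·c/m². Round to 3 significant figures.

0.327 mm

At magnification m, DoF ≈ 2·N_eff·c/m² = 2 × 15.2 × 0.014 / 1.14² = 0.4256 / 1.3 ≈ 0.327 mm.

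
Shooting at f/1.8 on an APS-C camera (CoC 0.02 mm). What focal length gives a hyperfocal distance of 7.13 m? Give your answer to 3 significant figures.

16.0 mm

From H = f²/(N·c) + f, with f ≪ H: f ≈ √(H·N·c) = √(7130 × 1.8 × 0.02) = √256.68 ≈ 16.02 mm.
The +f correction barely moves this — solving exactly, f² + N·c·f − N·c·H = 0 ⇒ f = (−N·c + √((N·c)² + 4·N·c·H))/2 = (−0.036 + √1026.7)/2 ≈ 16.003 mm, so f ≈ 16.0 mm.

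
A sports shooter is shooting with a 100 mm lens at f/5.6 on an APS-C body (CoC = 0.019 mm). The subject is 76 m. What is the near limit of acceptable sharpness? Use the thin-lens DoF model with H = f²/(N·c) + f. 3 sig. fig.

42.0 m

Hyperfocal distance H = f²/(N·c) + f = 100²/(5.6 × 0.019) + 100 = 10000/0.1064 + 100 ≈ 94085.0 mm ≈ 94.08 m.
Near limit Dn = s·(H − f)/(H + s − 2f) = 76000 × (94085.0 − 100) / (94085.0 + 76000 − 2 × 100) = 76000 × 93985.0 / 169885.0 ≈ 42045 mm ≈ 42.0 m.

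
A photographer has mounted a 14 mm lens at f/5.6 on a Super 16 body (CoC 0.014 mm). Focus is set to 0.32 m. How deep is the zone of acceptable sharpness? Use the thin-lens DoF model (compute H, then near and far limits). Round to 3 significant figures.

79.5 mm

Hyperfocal distance H = f²/(N·c) + f = 14²/(5.6 × 0.014) + 14 = 196/0.0784 + 14 ≈ 2514.0 mm ≈ 2.514 m.
Near limit Dn = s·(H − f)/(H + s − 2f) = 320 × (2514.0 − 14) / (2514.0 + 320 − 2 × 14) = 320 × 2500.0 / 2806.0 ≈ 285.103 mm.
Far limit Df = s·(H − f)/(H − s) = 320 × (2514.0 − 14) / (2514.0 − 320) = 320 × 2500.0 / 2194.0 ≈ 364.631 mm.
Depth of field = Df − Dn = 364.631 − 285.103 ≈ 79.528 mm.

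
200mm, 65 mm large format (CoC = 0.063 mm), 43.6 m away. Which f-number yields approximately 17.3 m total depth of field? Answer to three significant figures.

Write h = H − f = f²/(N·c). The thin-lens limits are Dn = s·h/(h + (s−f)) and Df = s·h/(h − (s−f)), so DoF = Df − Dn = 2·s·(s−f)·h / (h² − (s−f)²).
That is a quadratic in h: DoF·h² − 2·s·(s−f)·h − DoF·(s−f)² = 0 ⇒ h = (s−f)·(s + √(s² + DoF²)) / DoF = 43400 × (43600 + √(43600² + 17300²)) / 17300 = 43400 × (43600 + 46906.8) / 17300 ≈ 227052 mm.
Then N = f²/(c·h) = 200² / (0.063 × 227052) = 40000 / 14304 ≈ 2.80.

f/2.80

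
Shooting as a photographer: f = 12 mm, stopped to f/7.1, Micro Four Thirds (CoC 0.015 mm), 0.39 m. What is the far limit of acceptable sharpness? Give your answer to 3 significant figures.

0.541 m

Hyperfocal distance H = f²/(N·c) + f = 12²/(7.1 × 0.015) + 12 = 144/0.1065 + 12 ≈ 1364.1 mm ≈ 1.364 m.
Far limit Df = s·(H − f)/(H − s) = 390 × (1364.1 − 12) / (1364.1 − 390) = 390 × 1352.1 / 974.1 ≈ 541.34 mm ≈ 0.541 m.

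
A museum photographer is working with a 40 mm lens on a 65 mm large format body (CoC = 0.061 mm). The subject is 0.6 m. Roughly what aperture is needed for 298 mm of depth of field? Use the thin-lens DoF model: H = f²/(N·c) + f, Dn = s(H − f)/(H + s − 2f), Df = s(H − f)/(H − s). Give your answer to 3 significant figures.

f/11

Write h = H − f = f²/(N·c). The thin-lens limits are Dn = s·h/(h + (s−f)) and Df = s·h/(h − (s−f)), so DoF = Df − Dn = 2·s·(s−f)·h / (h² − (s−f)²).
That is a quadratic in h: DoF·h² − 2·s·(s−f)·h − DoF·(s−f)² = 0 ⇒ h = (s−f)·(s + √(s² + DoF²)) / DoF = 560 × (600 + √(600² + 298²)) / 298 = 560 × (600 + 669.928) / 298 ≈ 2386.4 mm.
Then N = f²/(c·h) = 40² / (0.061 × 2386.4) = 1600 / 145.57 ≈ 11.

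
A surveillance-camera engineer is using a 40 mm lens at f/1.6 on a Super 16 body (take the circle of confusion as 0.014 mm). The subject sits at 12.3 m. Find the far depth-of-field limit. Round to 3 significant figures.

14.8 m

Hyperfocal distance H = f²/(N·c) + f = 40²/(1.6 × 0.014) + 40 = 1600/0.0224 + 40 ≈ 71468.6 mm ≈ 71.47 m.
Far limit Df = s·(H − f)/(H − s) = 12300 × (71468.6 − 40) / (71468.6 − 12300) = 12300 × 71428.6 / 59168.6 ≈ 14849 mm ≈ 14.8 m.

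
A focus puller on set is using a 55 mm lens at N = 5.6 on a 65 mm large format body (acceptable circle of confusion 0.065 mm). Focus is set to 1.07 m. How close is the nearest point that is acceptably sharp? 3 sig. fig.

0.954 m

Hyperfocal distance H = f²/(N·c) + f = 55²/(5.6 × 0.065) + 55 = 3025/0.364 + 55 ≈ 8365.4 mm ≈ 8.365 m.
Near limit Dn = s·(H − f)/(H + s − 2f) = 1070 × (8365.4 − 55) / (8365.4 + 1070 − 2 × 55) = 1070 × 8310.4 / 9325.4 ≈ 953.54 mm ≈ 0.954 m.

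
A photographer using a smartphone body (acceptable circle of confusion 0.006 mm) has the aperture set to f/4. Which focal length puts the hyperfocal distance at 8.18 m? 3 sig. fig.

From H = f²/(N·c) + f, with f ≪ H: f ≈ √(H·N·c) = √(8180 × 4 × 0.006) = √196.32 ≈ 14.01 mm.
The +f correction barely moves this — solving exactly, f² + N·c·f − N·c·H = 0 ⇒ f = (−N·c + √((N·c)² + 4·N·c·H))/2 = (−0.024 + √785.28)/2 ≈ 13.999 mm, so f ≈ 14.0 mm.

14.0 mm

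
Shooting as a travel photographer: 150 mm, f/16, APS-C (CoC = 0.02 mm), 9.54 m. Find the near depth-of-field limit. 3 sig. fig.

Hyperfocal distance H = f²/(N·c) + f = 150²/(16 × 0.02) + 150 = 22500/0.32 + 150 ≈ 70462.5 mm ≈ 70.46 m.
Near limit Dn = s·(H − f)/(H + s − 2f) = 9540 × (70462.5 − 150) / (70462.5 + 9540 − 2 × 150) = 9540 × 70312.5 / 79702.5 ≈ 8416.1 mm ≈ 8.42 m.

8.42 m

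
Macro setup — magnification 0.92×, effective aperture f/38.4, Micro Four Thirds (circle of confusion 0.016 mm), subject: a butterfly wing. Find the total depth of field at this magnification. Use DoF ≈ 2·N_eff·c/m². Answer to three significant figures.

At magnification m, DoF ≈ 2·N_eff·c/m² = 2 × 38.4 × 0.016 / 0.92² = 1.229 / 0.8464 ≈ 1.45 mm.

1.45 mm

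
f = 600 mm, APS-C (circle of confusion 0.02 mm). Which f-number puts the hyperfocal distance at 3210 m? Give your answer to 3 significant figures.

Rearrange H = f²/(N·c) + f for N: N = f² / ((H − f)·c).
N = 600² / ((3210000 − 600) × 0.02) = 360000 / 64188 ≈ 5.61.

f/5.61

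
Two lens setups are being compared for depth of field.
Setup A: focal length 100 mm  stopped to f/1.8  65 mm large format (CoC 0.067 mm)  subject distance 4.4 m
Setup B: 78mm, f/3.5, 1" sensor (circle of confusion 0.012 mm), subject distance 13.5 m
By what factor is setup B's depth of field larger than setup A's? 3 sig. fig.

Setup A: H = 100²/(1.8×0.067) + 100 ≈ 83018.7 mm; DoF = Df − Dn = 4640.66 − 4183.07 ≈ 457.59 mm.
Setup B: H = 78²/(3.5×0.012) + 78 ≈ 144935.1 mm; DoF = Df − Dn = 14878.6 − 12355.2 ≈ 2523.4 mm.
Ratio = 2523.4 / 457.59 ≈ 5.51.

5.51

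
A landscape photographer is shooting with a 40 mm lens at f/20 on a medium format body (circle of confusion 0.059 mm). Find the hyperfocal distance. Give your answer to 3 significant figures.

Hyperfocal distance H = f²/(N·c) + f = 40²/(20 × 0.059) + 40 = 1600/1.18 + 40 ≈ 1395.9 mm ≈ 1.40 m.

1.40 m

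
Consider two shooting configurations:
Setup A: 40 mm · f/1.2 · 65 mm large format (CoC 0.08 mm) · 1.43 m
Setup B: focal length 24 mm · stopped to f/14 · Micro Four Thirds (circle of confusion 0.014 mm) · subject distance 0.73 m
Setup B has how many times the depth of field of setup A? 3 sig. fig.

Setup A: H = 40²/(1.2×0.08) + 40 ≈ 16706.7 mm; DoF = Df − Dn = 1560.11 − 1319.92 ≈ 240.19 mm.
Setup B: H = 24²/(14×0.014) + 24 ≈ 2962.8 mm; DoF = Df − Dn = 960.82 − 588.60 ≈ 372.22 mm.
Ratio = 372.22 / 240.19 ≈ 1.55.

1.55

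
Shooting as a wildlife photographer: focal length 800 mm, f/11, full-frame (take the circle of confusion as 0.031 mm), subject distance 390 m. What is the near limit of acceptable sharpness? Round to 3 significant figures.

323 m

Hyperfocal distance H = f²/(N·c) + f = 800²/(11 × 0.031) + 800 = 640000/0.341 + 800 ≈ 1877632.8 mm ≈ 1878 m.
Near limit Dn = s·(H − f)/(H + s − 2f) = 390000 × (1877632.8 − 800) / (1877632.8 + 390000 − 2 × 800) = 390000 × 1876832.8 / 2266032.8 ≈ 323016 mm ≈ 323 m.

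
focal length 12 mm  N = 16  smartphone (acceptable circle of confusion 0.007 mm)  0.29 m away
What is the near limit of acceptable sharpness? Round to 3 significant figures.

Hyperfocal distance H = f²/(N·c) + f = 12²/(16 × 0.007) + 12 = 144/0.112 + 12 ≈ 1297.7 mm ≈ 1.298 m.
Near limit Dn = s·(H − f)/(H + s − 2f) = 290 × (1297.7 − 12) / (1297.7 + 290 − 2 × 12) = 290 × 1285.7 / 1563.7 ≈ 238.44 mm.

238 mm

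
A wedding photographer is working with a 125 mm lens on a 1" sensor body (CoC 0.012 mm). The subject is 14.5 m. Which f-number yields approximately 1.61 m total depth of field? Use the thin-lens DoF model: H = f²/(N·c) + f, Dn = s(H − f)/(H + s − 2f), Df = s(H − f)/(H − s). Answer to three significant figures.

Write h = H − f = f²/(N·c). The thin-lens limits are Dn = s·h/(h + (s−f)) and Df = s·h/(h − (s−f)), so DoF = Df − Dn = 2·s·(s−f)·h / (h² − (s−f)²).
That is a quadratic in h: DoF·h² − 2·s·(s−f)·h − DoF·(s−f)² = 0 ⇒ h = (s−f)·(s + √(s² + DoF²)) / DoF = 14375 × (14500 + √(14500² + 1610²)) / 1610 = 14375 × (14500 + 14589.1) / 1610 ≈ 259724 mm.
Then N = f²/(c·h) = 125² / (0.012 × 259724) = 15625 / 3116.7 ≈ 5.01.

f/5.01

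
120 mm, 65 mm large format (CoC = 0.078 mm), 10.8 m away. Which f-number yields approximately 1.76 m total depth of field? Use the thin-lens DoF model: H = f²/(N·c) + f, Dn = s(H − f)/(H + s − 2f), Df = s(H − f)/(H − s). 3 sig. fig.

f/1.40

Write h = H − f = f²/(N·c). The thin-lens limits are Dn = s·h/(h + (s−f)) and Df = s·h/(h − (s−f)), so DoF = Df − Dn = 2·s·(s−f)·h / (h² − (s−f)²).
That is a quadratic in h: DoF·h² − 2·s·(s−f)·h − DoF·(s−f)² = 0 ⇒ h = (s−f)·(s + √(s² + DoF²)) / DoF = 10680 × (10800 + √(10800² + 1760²)) / 1760 = 10680 × (10800 + 10942.5) / 1760 ≈ 131937 mm.
Then N = f²/(c·h) = 120² / (0.078 × 131937) = 14400 / 10291 ≈ 1.40.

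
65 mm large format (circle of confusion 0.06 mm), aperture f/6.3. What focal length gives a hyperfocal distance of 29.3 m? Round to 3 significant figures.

105 mm

From H = f²/(N·c) + f, with f ≪ H: f ≈ √(H·N·c) = √(29300 × 6.3 × 0.06) = √11075 ≈ 105.2 mm.
The +f correction barely moves this — solving exactly, f² + N·c·f − N·c·H = 0 ⇒ f = (−N·c + √((N·c)² + 4·N·c·H))/2 = (−0.378 + √44302)/2 ≈ 105.05 mm, so f ≈ 105 mm.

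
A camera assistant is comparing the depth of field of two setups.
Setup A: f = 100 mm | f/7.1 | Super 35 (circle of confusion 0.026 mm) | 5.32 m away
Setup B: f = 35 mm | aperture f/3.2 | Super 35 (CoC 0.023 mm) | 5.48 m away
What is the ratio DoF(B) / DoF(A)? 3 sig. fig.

3.88

Setup A: H = 100²/(7.1×0.026) + 100 ≈ 54271.2 mm; DoF = Df − Dn = 5887.3 − 4852.4 ≈ 1034.9 mm.
Setup B: H = 35²/(3.2×0.023) + 35 ≈ 16679.0 mm; DoF = Df − Dn = 8144.4 − 4129.2 ≈ 4015.2 mm.
Ratio = 4015.2 / 1034.9 ≈ 3.88.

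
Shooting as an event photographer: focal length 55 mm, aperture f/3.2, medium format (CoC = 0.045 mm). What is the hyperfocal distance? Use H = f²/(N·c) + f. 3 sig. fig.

21.1 m

Hyperfocal distance H = f²/(N·c) + f = 55²/(3.2 × 0.045) + 55 = 3025/0.144 + 55 ≈ 21061.9 mm ≈ 21.1 m.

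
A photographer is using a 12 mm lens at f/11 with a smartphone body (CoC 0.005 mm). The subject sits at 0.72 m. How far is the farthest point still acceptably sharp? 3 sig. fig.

0.987 m

Hyperfocal distance H = f²/(N·c) + f = 12²/(11 × 0.005) + 12 = 144/0.055 + 12 ≈ 2630.2 mm ≈ 2.630 m.
Far limit Df = s·(H − f)/(H − s) = 720 × (2630.2 − 12) / (2630.2 − 720) = 720 × 2618.2 / 1910.2 ≈ 986.86 mm ≈ 0.987 m.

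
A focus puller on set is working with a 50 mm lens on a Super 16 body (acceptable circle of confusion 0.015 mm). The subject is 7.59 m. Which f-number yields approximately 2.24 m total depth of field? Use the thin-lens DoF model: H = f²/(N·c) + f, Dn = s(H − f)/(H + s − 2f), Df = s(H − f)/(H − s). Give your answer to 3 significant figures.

Write h = H − f = f²/(N·c). The thin-lens limits are Dn = s·h/(h + (s−f)) and Df = s·h/(h − (s−f)), so DoF = Df − Dn = 2·s·(s−f)·h / (h² − (s−f)²).
That is a quadratic in h: DoF·h² − 2·s·(s−f)·h − DoF·(s−f)² = 0 ⇒ h = (s−f)·(s + √(s² + DoF²)) / DoF = 7540 × (7590 + √(7590² + 2240²)) / 2240 = 7540 × (7590 + 7913.64) / 2240 ≈ 52186 mm.
Then N = f²/(c·h) = 50² / (0.015 × 52186) = 2500 / 782.80 ≈ 3.19.

f/3.19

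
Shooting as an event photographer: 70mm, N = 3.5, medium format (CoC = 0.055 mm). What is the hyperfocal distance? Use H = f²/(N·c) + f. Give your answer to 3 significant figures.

25.5 m

Hyperfocal distance H = f²/(N·c) + f = 70²/(3.5 × 0.055) + 70 = 4900/0.1925 + 70 ≈ 25524.5 mm ≈ 25.5 m.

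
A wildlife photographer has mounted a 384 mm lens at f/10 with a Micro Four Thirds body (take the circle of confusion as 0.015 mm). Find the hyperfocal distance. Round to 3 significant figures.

983 m

Hyperfocal distance H = f²/(N·c) + f = 384²/(10 × 0.015) + 384 = 147456/0.15 + 384 ≈ 983424.0 mm ≈ 983 m.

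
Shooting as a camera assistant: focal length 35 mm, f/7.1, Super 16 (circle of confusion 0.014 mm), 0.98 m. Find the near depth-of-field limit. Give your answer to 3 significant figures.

Hyperfocal distance H = f²/(N·c) + f = 35²/(7.1 × 0.014) + 35 = 1225/0.0994 + 35 ≈ 12358.9 mm ≈ 12.36 m.
Near limit Dn = s·(H − f)/(H + s − 2f) = 980 × (12358.9 − 35) / (12358.9 + 980 − 2 × 35) = 980 × 12323.9 / 13268.9 ≈ 910.21 mm ≈ 0.910 m.

0.910 m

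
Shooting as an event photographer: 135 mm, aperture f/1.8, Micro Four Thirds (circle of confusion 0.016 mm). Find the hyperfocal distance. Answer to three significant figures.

633 m

Hyperfocal distance H = f²/(N·c) + f = 135²/(1.8 × 0.016) + 135 = 18225/0.0288 + 135 ≈ 632947.5 mm ≈ 633 m.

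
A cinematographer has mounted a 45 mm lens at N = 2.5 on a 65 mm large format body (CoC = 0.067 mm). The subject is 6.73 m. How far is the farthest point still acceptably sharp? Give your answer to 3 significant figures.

Hyperfocal distance H = f²/(N·c) + f = 45²/(2.5 × 0.067) + 45 = 2025/0.1675 + 45 ≈ 12134.6 mm ≈ 12.13 m.
Far limit Df = s·(H − f)/(H − s) = 6730 × (12134.6 − 45) / (12134.6 − 6730) = 6730 × 12089.6 / 5404.6 ≈ 15054 mm ≈ 15.1 m.

15.1 m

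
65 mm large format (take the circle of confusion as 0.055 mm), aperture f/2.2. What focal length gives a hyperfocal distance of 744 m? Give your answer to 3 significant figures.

300 mm

From H = f²/(N·c) + f, with f ≪ H: f ≈ √(H·N·c) = √(744000 × 2.2 × 0.055) = √90024 ≈ 300.0 mm.
The +f correction barely moves this — solving exactly, f² + N·c·f − N·c·H = 0 ⇒ f = (−N·c + √((N·c)² + 4·N·c·H))/2 = (−0.121 + √360096)/2 ≈ 299.98 mm, so f ≈ 300 mm.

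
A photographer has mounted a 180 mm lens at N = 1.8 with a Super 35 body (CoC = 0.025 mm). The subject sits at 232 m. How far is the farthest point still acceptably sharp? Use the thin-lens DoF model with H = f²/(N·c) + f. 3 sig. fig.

342 m

Hyperfocal distance H = f²/(N·c) + f = 180²/(1.8 × 0.025) + 180 = 32400/0.045 + 180 ≈ 720180.0 mm ≈ 720.2 m.
Far limit Df = s·(H − f)/(H − s) = 232000 × (720180.0 − 180) / (720180.0 − 232000) = 232000 × 720000.0 / 488180.0 ≈ 342169 mm ≈ 342 m.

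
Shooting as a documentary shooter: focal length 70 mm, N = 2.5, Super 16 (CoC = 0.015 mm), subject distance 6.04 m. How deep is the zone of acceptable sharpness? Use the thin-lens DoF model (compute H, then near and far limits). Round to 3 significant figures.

Hyperfocal distance H = f²/(N·c) + f = 70²/(2.5 × 0.015) + 70 = 4900/0.0375 + 70 ≈ 130736.7 mm ≈ 130.7 m.
Near limit Dn = s·(H − f)/(H + s − 2f) = 6040 × (130736.7 − 70) / (130736.7 + 6040 − 2 × 70) = 6040 × 130666.7 / 136636.7 ≈ 5776.10 mm.
Far limit Df = s·(H − f)/(H − s) = 6040 × (130736.7 − 70) / (130736.7 − 6040) = 6040 × 130666.7 / 124696.7 ≈ 6329.17 mm.
Depth of field = Df − Dn = 6329.17 − 5776.10 ≈ 553.07 mm ≈ 0.553 m.

0.553 m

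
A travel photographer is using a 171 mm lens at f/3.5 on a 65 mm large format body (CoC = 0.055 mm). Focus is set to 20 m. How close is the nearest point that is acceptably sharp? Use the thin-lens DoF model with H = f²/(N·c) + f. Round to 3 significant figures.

Hyperfocal distance H = f²/(N·c) + f = 171²/(3.5 × 0.055) + 171 = 29241/0.1925 + 171 ≈ 152072.3 mm ≈ 152.1 m.
Near limit Dn = s·(H − f)/(H + s − 2f) = 20000 × (152072.3 − 171) / (152072.3 + 20000 − 2 × 171) = 20000 × 151901.3 / 171730.3 ≈ 17691 mm ≈ 17.7 m.

17.7 m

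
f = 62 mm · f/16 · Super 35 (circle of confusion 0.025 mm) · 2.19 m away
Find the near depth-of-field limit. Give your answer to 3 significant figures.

1.79 m

Hyperfocal distance H = f²/(N·c) + f = 62²/(16 × 0.025) + 62 = 3844/0.4 + 62 ≈ 9672.0 mm ≈ 9.672 m.
Near limit Dn = s·(H − f)/(H + s − 2f) = 2190 × (9672.0 − 62) / (9672.0 + 2190 − 2 × 62) = 2190 × 9610.0 / 11738.0 ≈ 1793.0 mm ≈ 1.79 m.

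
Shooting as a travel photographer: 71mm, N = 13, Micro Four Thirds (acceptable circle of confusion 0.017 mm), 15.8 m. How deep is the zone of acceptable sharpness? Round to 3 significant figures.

Hyperfocal distance H = f²/(N·c) + f = 71²/(13 × 0.017) + 71 = 5041/0.221 + 71 ≈ 22881.0 mm ≈ 22.88 m.
Near limit Dn = s·(H − f)/(H + s − 2f) = 15800 × (22881.0 − 71) / (22881.0 + 15800 − 2 × 71) = 15800 × 22810.0 / 38539.0 ≈ 9352 mm.
Far limit Df = s·(H − f)/(H − s) = 15800 × (22881.0 − 71) / (22881.0 − 15800) = 15800 × 22810.0 / 7081.0 ≈ 50897 mm.
Depth of field = Df − Dn = 50897 − 9352 ≈ 41545 mm ≈ 41.5 m.

41.5 m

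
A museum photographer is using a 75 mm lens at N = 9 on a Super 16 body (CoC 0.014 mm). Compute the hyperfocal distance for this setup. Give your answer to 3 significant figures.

Hyperfocal distance H = f²/(N·c) + f = 75²/(9 × 0.014) + 75 = 5625/0.126 + 75 ≈ 44717.9 mm ≈ 44.7 m.

44.7 m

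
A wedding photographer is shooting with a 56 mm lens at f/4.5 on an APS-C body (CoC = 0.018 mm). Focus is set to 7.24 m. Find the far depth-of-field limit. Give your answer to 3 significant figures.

Hyperfocal distance H = f²/(N·c) + f = 56²/(4.5 × 0.018) + 56 = 3136/0.081 + 56 ≈ 38772.0 mm ≈ 38.77 m.
Far limit Df = s·(H − f)/(H − s) = 7240 × (38772.0 − 56) / (38772.0 − 7240) = 7240 × 38716.0 / 31532.0 ≈ 8889.5 mm ≈ 8.89 m.

8.89 m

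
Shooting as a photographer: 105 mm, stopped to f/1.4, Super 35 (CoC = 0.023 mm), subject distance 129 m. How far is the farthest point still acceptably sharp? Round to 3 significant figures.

Hyperfocal distance H = f²/(N·c) + f = 105²/(1.4 × 0.023) + 105 = 11025/0.0322 + 105 ≈ 342496.3 mm ≈ 342.5 m.
Far limit Df = s·(H − f)/(H − s) = 129000 × (342496.3 − 105) / (342496.3 − 129000) = 129000 × 342391.3 / 213496.3 ≈ 206882 mm ≈ 207 m.

207 m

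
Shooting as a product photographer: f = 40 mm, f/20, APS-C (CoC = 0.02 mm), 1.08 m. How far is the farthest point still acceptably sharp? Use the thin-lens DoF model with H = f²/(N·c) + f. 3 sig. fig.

Hyperfocal distance H = f²/(N·c) + f = 40²/(20 × 0.02) + 40 = 1600/0.4 + 40 ≈ 4040.0 mm ≈ 4.040 m.
Far limit Df = s·(H − f)/(H − s) = 1080 × (4040.0 − 40) / (4040.0 − 1080) = 1080 × 4000.0 / 2960.0 ≈ 1459.5 mm ≈ 1.46 m.

1.46 m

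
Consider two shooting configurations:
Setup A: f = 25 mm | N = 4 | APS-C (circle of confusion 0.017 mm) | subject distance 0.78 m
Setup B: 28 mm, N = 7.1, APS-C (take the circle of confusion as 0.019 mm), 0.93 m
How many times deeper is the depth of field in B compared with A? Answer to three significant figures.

Setup A: H = 25²/(4×0.017) + 25 ≈ 9216.2 mm; DoF = Df − Dn = 849.81 − 720.79 ≈ 129.02 mm.
Setup B: H = 28²/(7.1×0.019) + 28 ≈ 5839.7 mm; DoF = Df − Dn = 1100.86 − 805.05 ≈ 295.81 mm.
Ratio = 295.81 / 129.02 ≈ 2.29.

2.29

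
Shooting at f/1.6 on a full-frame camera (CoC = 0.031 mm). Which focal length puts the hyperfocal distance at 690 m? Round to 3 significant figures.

185 mm

From H = f²/(N·c) + f, with f ≪ H: f ≈ √(H·N·c) = √(690000 × 1.6 × 0.031) = √34224 ≈ 185.0 mm.
The +f correction barely moves this — solving exactly, f² + N·c·f − N·c·H = 0 ⇒ f = (−N·c + √((N·c)² + 4·N·c·H))/2 = (−0.0496 + √136896)/2 ≈ 184.97 mm, so f ≈ 185 mm.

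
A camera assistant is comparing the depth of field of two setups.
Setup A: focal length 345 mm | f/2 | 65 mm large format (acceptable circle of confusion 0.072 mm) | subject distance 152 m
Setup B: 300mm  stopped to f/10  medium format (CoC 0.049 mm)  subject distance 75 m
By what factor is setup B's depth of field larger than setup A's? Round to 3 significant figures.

Setup A: H = 345²/(2×0.072) + 345 ≈ 826907.5 mm; DoF = Df − Dn = 186155 − 128435 ≈ 57720 mm.
Setup B: H = 300²/(10×0.049) + 300 ≈ 183973.5 mm; DoF = Df − Dn = 126412 − 53316 ≈ 73096 mm.
Ratio = 73096 / 57720 ≈ 1.27.

1.27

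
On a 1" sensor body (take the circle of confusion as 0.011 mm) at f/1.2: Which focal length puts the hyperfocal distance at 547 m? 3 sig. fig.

From H = f²/(N·c) + f, with f ≪ H: f ≈ √(H·N·c) = √(547000 × 1.2 × 0.011) = √7220.4 ≈ 84.97 mm.
The +f correction barely moves this — solving exactly, f² + N·c·f − N·c·H = 0 ⇒ f = (−N·c + √((N·c)² + 4·N·c·H))/2 = (−0.0132 + √28882)/2 ≈ 84.966 mm, so f ≈ 85.0 mm.

85.0 mm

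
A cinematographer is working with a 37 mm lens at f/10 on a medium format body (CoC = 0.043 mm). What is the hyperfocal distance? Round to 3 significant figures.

Hyperfocal distance H = f²/(N·c) + f = 37²/(10 × 0.043) + 37 = 1369/0.43 + 37 ≈ 3220.7 mm ≈ 3.22 m.

3.22 m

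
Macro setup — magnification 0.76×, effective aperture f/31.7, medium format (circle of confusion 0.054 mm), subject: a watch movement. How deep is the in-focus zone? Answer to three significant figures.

At magnification m, DoF ≈ 2·N_eff·c/m² = 2 × 31.7 × 0.054 / 0.76² = 3.424 / 0.5776 ≈ 5.93 mm.

5.93 mm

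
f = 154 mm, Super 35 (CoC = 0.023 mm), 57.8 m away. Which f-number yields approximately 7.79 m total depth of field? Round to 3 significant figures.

Write h = H − f = f²/(N·c). The thin-lens limits are Dn = s·h/(h + (s−f)) and Df = s·h/(h − (s−f)), so DoF = Df − Dn = 2·s·(s−f)·h / (h² − (s−f)²).
That is a quadratic in h: DoF·h² − 2·s·(s−f)·h − DoF·(s−f)² = 0 ⇒ h = (s−f)·(s + √(s² + DoF²)) / DoF = 57646 × (57800 + √(57800² + 7790²)) / 7790 = 57646 × (57800 + 58322.6) / 7790 ≈ 859307 mm.
Then N = f²/(c·h) = 154² / (0.023 × 859307) = 23716 / 19764 ≈ 1.20.

f/1.20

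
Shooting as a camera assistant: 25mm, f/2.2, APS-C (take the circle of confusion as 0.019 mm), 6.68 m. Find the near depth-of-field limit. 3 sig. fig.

4.62 m

Hyperfocal distance H = f²/(N·c) + f = 25²/(2.2 × 0.019) + 25 = 625/0.0418 + 25 ≈ 14977.2 mm ≈ 14.98 m.
Near limit Dn = s·(H − f)/(H + s − 2f) = 6680 × (14977.2 − 25) / (14977.2 + 6680 − 2 × 25) = 6680 × 14952.2 / 21607.2 ≈ 4622.6 mm ≈ 4.62 m.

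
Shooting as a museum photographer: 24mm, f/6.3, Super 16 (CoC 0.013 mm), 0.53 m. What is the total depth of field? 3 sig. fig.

76.7 mm

Hyperfocal distance H = f²/(N·c) + f = 24²/(6.3 × 0.013) + 24 = 576/0.0819 + 24 ≈ 7057.0 mm ≈ 7.057 m.
Near limit Dn = s·(H − f)/(H + s − 2f) = 530 × (7057.0 − 24) / (7057.0 + 530 − 2 × 24) = 530 × 7033.0 / 7539.0 ≈ 494.427 mm.
Far limit Df = s·(H − f)/(H − s) = 530 × (7057.0 − 24) / (7057.0 − 530) = 530 × 7033.0 / 6527.0 ≈ 571.088 mm.
Depth of field = Df − Dn = 571.088 − 494.427 ≈ 76.661 mm.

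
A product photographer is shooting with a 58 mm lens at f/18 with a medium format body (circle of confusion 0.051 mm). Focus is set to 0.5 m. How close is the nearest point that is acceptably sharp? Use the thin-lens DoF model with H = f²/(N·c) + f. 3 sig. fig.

Hyperfocal distance H = f²/(N·c) + f = 58²/(18 × 0.051) + 58 = 3364/0.918 + 58 ≈ 3722.5 mm ≈ 3.722 m.
Near limit Dn = s·(H − f)/(H + s − 2f) = 500 × (3722.5 − 58) / (3722.5 + 500 − 2 × 58) = 500 × 3664.5 / 4106.5 ≈ 446.18 mm.

446 mm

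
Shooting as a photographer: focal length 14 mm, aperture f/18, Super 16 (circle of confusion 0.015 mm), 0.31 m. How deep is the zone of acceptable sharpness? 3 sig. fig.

Hyperfocal distance H = f²/(N·c) + f = 14²/(18 × 0.015) + 14 = 196/0.27 + 14 ≈ 739.9 mm ≈ 0.740 m.
Near limit Dn = s·(H − f)/(H + s − 2f) = 310 × (739.9 − 14) / (739.9 + 310 − 2 × 14) = 310 × 725.9 / 1021.9 ≈ 220.21 mm.
Far limit Df = s·(H − f)/(H − s) = 310 × (739.9 − 14) / (739.9 − 310) = 310 × 725.9 / 429.9 ≈ 523.43 mm.
Depth of field = Df − Dn = 523.43 − 220.21 ≈ 303.22 mm.

303 mm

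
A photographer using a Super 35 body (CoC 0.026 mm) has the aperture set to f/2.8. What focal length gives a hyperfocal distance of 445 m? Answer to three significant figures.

180 mm

From H = f²/(N·c) + f, with f ≪ H: f ≈ √(H·N·c) = √(445000 × 2.8 × 0.026) = √32396 ≈ 180.0 mm.
The +f correction barely moves this — solving exactly, f² + N·c·f − N·c·H = 0 ⇒ f = (−N·c + √((N·c)² + 4·N·c·H))/2 = (−0.0728 + √129584)/2 ≈ 179.95 mm, so f ≈ 180 mm.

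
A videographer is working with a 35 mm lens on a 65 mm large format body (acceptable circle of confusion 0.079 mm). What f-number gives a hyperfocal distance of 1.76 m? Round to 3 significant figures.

Rearrange H = f²/(N·c) + f for N: N = f² / ((H − f)·c).
N = 35² / ((1760 − 35) × 0.079) = 1225 / 136.3 ≈ 8.99.

f/8.99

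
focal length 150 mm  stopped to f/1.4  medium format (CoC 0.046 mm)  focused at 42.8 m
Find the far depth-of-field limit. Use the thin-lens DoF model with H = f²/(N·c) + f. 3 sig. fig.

48.8 m

Hyperfocal distance H = f²/(N·c) + f = 150²/(1.4 × 0.046) + 150 = 22500/0.0644 + 150 ≈ 349528.9 mm ≈ 349.5 m.
Far limit Df = s·(H − f)/(H − s) = 42800 × (349528.9 − 150) / (349528.9 − 42800) = 42800 × 349378.9 / 306728.9 ≈ 48751 mm ≈ 48.8 m.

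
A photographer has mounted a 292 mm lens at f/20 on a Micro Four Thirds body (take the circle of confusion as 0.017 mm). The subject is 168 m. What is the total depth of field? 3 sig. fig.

407 m

Hyperfocal distance H = f²/(N·c) + f = 292²/(20 × 0.017) + 292 = 85264/0.34 + 292 ≈ 251068.5 mm ≈ 251.1 m.
Near limit Dn = s·(H − f)/(H + s − 2f) = 168000 × (251068.5 − 292) / (251068.5 + 168000 − 2 × 292) = 168000 × 250776.5 / 418484.5 ≈ 100674 mm.
Far limit Df = s·(H − f)/(H − s) = 168000 × (251068.5 − 292) / (251068.5 − 168000) = 168000 × 250776.5 / 83068.5 ≈ 507177 mm.
Depth of field = Df − Dn = 507177 − 100674 ≈ 406503 mm ≈ 407 m.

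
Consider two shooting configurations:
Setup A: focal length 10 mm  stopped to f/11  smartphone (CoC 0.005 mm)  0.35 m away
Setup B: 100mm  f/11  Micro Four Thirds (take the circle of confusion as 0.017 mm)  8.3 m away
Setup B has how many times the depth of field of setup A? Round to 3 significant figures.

19.2

Setup A: H = 10²/(11×0.005) + 10 ≈ 1828.2 mm; DoF = Df − Dn = 430.50 − 294.86 ≈ 135.64 mm.
Setup B: H = 100²/(11×0.017) + 100 ≈ 53575.9 mm; DoF = Df − Dn = 9803.2 − 7196.5 ≈ 2606.7 mm.
Ratio = 2606.7 / 135.64 ≈ 19.2.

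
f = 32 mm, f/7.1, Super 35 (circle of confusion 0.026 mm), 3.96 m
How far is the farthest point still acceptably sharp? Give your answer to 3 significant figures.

13.6 m

Hyperfocal distance H = f²/(N·c) + f = 32²/(7.1 × 0.026) + 32 = 1024/0.1846 + 32 ≈ 5579.1 mm ≈ 5.579 m.
Far limit Df = s·(H − f)/(H − s) = 3960 × (5579.1 − 32) / (5579.1 − 3960) = 3960 × 5547.1 / 1619.1 ≈ 13567 mm ≈ 13.6 m.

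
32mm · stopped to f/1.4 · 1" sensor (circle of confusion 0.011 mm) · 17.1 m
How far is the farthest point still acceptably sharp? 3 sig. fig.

Hyperfocal distance H = f²/(N·c) + f = 32²/(1.4 × 0.011) + 32 = 1024/0.0154 + 32 ≈ 66525.5 mm ≈ 66.53 m.
Far limit Df = s·(H − f)/(H − s) = 17100 × (66525.5 − 32) / (66525.5 − 17100) = 17100 × 66493.5 / 49425.5 ≈ 23005 mm ≈ 23.0 m.

23.0 m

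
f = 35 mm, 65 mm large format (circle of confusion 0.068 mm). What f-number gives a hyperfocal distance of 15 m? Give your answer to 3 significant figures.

Rearrange H = f²/(N·c) + f for N: N = f² / ((H − f)·c).
N = 35² / ((15000 − 35) × 0.068) = 1225 / 1018 ≈ 1.20.

f/1.20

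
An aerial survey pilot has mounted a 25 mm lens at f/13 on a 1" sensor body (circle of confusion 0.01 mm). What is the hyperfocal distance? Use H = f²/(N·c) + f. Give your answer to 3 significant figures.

Hyperfocal distance H = f²/(N·c) + f = 25²/(13 × 0.01) + 25 = 625/0.13 + 25 ≈ 4832.7 mm ≈ 4.83 m.

4.83 m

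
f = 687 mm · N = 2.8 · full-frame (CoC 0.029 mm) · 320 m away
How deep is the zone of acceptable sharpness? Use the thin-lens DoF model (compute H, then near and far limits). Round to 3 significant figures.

35.3 m

Hyperfocal distance H = f²/(N·c) + f = 687²/(2.8 × 0.029) + 687 = 471969/0.0812 + 687 ≈ 5813113.1 mm ≈ 5813 m.
Near limit Dn = s·(H − f)/(H + s − 2f) = 320000 × (5813113.1 − 687) / (5813113.1 + 320000 − 2 × 687) = 320000 × 5812426.1 / 6131739.1 ≈ 303336 mm.
Far limit Df = s·(H − f)/(H − s) = 320000 × (5813113.1 − 687) / (5813113.1 − 320000) = 320000 × 5812426.1 / 5493113.1 ≈ 338602 mm.
Depth of field = Df − Dn = 338602 − 303336 ≈ 35266 mm ≈ 35.3 m.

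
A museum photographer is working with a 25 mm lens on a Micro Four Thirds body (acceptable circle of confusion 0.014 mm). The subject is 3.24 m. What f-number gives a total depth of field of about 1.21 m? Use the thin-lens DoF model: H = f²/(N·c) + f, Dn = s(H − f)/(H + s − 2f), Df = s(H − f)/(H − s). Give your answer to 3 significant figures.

Write h = H − f = f²/(N·c). The thin-lens limits are Dn = s·h/(h + (s−f)) and Df = s·h/(h − (s−f)), so DoF = Df − Dn = 2·s·(s−f)·h / (h² − (s−f)²).
That is a quadratic in h: DoF·h² − 2·s·(s−f)·h − DoF·(s−f)² = 0 ⇒ h = (s−f)·(s + √(s² + DoF²)) / DoF = 3215 × (3240 + √(3240² + 1210²)) / 1210 = 3215 × (3240 + 3458.57) / 1210 ≈ 17798 mm.
Then N = f²/(c·h) = 25² / (0.014 × 17798) = 625 / 249.18 ≈ 2.51.

f/2.51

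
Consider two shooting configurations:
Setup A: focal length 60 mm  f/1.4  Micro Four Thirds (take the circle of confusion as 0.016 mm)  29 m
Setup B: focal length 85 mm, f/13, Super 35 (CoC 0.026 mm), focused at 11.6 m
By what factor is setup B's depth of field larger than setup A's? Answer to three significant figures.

1.63

Setup A: H = 60²/(1.4×0.016) + 60 ≈ 160774.3 mm; DoF = Df − Dn = 35369 − 24575 ≈ 10794 mm.
Setup B: H = 85²/(13×0.026) + 85 ≈ 21460.7 mm; DoF = Df − Dn = 25146 − 7539 ≈ 17607 mm.
Ratio = 17607 / 10794 ≈ 1.63.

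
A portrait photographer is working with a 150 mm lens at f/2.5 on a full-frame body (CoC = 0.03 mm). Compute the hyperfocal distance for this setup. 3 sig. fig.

300 m

Hyperfocal distance H = f²/(N·c) + f = 150²/(2.5 × 0.03) + 150 = 22500/0.075 + 150 ≈ 300150.0 mm ≈ 300 m.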